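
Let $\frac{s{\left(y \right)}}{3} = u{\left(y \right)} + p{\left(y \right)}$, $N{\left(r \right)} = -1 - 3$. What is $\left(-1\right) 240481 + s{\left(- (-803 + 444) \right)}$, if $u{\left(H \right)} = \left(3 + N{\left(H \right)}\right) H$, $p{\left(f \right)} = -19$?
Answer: $-241615$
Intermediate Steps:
$N{\left(r \right)} = -4$ ($N{\left(r \right)} = -1 - 3 = -4$)
$u{\left(H \right)} = - H$ ($u{\left(H \right)} = \left(3 - 4\right) H = - H$)
$s{\left(y \right)} = -57 - 3 y$ ($s{\left(y \right)} = 3 \left(- y - 19\right) = 3 \left(-19 - y\right) = -57 - 3 y$)
$\left(-1\right) 240481 + s{\left(- (-803 + 444) \right)} = \left(-1\right) 240481 - \left(57 + 3 \left(- (-803 + 444)\right)\right) = -240481 - \left(57 + 3 \left(\left(-1\right) \left(-359\right)\right)\right) = -240481 - 1134 = -241615$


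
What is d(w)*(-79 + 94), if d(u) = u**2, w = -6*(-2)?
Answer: 2160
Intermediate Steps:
w = 12
d(w)*(-79 + 94) = 12**2*(-79 + 94) = 144*15 = 2160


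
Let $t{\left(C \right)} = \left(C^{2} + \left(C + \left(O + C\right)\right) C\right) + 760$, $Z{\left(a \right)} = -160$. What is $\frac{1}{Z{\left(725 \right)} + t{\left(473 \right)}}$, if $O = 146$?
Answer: $\frac{1}{740845} \approx 1.3498 \cdot 10^{-6}$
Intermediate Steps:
$t{\left(C \right)} = 760 + C^{2} + C \left(146 + 2 C\right)$ ($t{\left(C \right)} = \left(C^{2} + \left(C + \left(146 + C\right)\right) C\right) + 760 = \left(C^{2} + \left(146 + 2 C\right) C\right) + 760 = \left(C^{2} + C \left(146 + 2 C\right)\right) + 760 = 760 + C^{2} + C \left(146 + 2 C\right)$)
$\frac{1}{Z{\left(725 \right)} + t{\left(473 \right)}} = \frac{1}{-160 + \left(760 + 3 \cdot 473^{2} + 146 \cdot 473\right)} = \frac{1}{-160 + \left(760 + 3 \cdot 223729 + 69058\right)} = \frac{1}{-160 + \left(760 + 671187 + 69058\right)} = \frac{1}{-160 + 741005} = \frac{1}{740845}$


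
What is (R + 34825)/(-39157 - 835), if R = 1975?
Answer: -4600/4999 ≈ -0.92018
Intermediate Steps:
(R + 34825)/(-39157 - 835) = (1975 + 34825)/(-39157 - 835) = 36800/(-39992) = 36800*(-1/39992) = -4600/4999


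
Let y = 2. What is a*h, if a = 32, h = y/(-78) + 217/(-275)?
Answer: -279616/10725 ≈ -26.071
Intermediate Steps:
h = -8738/10725 (h = 2/(-78) + 217/(-275) = 2*(-1/78) + 217*(-1/275) = -1/39 - 217/275 = -8738/10725 ≈ -0.81473)
a*h = 32*(-8738/10725) = -279616/10725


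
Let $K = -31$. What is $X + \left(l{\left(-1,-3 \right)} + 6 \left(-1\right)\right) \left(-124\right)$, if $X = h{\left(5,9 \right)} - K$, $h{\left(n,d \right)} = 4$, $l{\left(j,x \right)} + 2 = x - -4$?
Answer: $903$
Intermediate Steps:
$l{\left(j,x \right)} = 2 + x$ ($l{\left(j,x \right)} = -2 + \left(x - -4\right) = -2 + \left(x + 4\right) = -2 + \left(4 + x\right) = 2 + x$)
$X = 35$ ($X = 4 - -31 = 4 + 31 = 35$)
$X + \left(l{\left(-1,-3 \right)} + 6 \left(-1\right)\right) \left(-124\right) = 35 + \left(\left(2 - 3\right) + 6 \left(-1\right)\right) \left(-124\right) = 35 + \left(-1 - 6\right) \left(-124\right) = 35 - -868 = 35 + 868 = 903$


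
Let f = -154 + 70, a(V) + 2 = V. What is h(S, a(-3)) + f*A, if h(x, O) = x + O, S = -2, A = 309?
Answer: -25963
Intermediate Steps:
a(V) = -2 + V
f = -84
h(x, O) = O + x
h(S, a(-3)) + f*A = ((-2 - 3) - 2) - 84*309 = (-5 - 2) - 25956 = -7 - 25956 = -25963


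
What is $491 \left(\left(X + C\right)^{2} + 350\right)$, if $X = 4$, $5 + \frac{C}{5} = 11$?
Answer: $739446$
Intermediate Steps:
$C = 30$ ($C = -25 + 5 \cdot 11 = -25 + 55 = 30$)
$491 \left(\left(X + C\right)^{2} + 350\right) = 491 \left(\left(4 + 30\right)^{2} + 350\right) = 491 \left(34^{2} + 350\right) = 491 \left(1156 + 350\right) = 491 \cdot 1506 = 739446$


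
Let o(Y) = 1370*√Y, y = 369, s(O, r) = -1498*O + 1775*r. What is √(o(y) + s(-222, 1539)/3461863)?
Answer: √(10608121015503 + 49256276220460590*√41)/3461863 ≈ 162.23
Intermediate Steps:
√(o(y) + s(-222, 1539)/3461863) = √(1370*√369 + (-1498*(-222) + 1775*1539)/3461863) = √(1370*(3*√41) + (332556 + 2731725)*(1/3461863)) = √(4110*√41 + 3064281*(1/3461863)) = √(4110*√41 + 3064281/3461863) = √(3064281/3461863 + 4110*√41)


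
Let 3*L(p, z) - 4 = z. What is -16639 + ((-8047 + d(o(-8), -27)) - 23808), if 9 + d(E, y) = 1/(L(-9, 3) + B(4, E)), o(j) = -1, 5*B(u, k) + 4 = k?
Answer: -194009/4 ≈ -48502.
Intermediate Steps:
L(p, z) = 4/3 + z/3
B(u, k) = -4/5 + k/5
d(E, y) = -9 + 1/(23/15 + E/5) (d(E, y) = -9 + 1/((4/3 + (1/3)*3) + (-4/5 + E/5)) = -9 + 1/((4/3 + 1) + (-4/5 + E/5)) = -9 + 1/(7/3 + (-4/5 + E/5)) = -9 + 1/(23/15 + E/5))
-16639 + ((-8047 + d(o(-8), -27)) - 23808) = -16639 + ((-8047 + 3*(-64 - 9*(-1))/(23 + 3*(-1))) - 23808) = -16639 + ((-8047 + 3*(-64 + 9)/(23 - 3)) - 23808) = -16639 + ((-8047 + 3*(-55)/20) - 23808) = -16639 + ((-8047 + 3*(1/20)*(-55)) - 23808) = -16639 + ((-8047 - 33/4) - 23808) = -16639 + (-32221/4 - 23808) = -16639 - 127453/4 = -194009/4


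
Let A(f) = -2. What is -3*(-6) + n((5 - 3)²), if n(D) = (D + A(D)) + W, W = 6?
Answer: 26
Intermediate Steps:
n(D) = 4 + D (n(D) = (D - 2) + 6 = (-2 + D) + 6 = 4 + D)
-3*(-6) + n((5 - 3)²) = -3*(-6) + (4 + (5 - 3)²) = 18 + (4 + 2²) = 18 + (4 + 4) = 18 + 8 = 26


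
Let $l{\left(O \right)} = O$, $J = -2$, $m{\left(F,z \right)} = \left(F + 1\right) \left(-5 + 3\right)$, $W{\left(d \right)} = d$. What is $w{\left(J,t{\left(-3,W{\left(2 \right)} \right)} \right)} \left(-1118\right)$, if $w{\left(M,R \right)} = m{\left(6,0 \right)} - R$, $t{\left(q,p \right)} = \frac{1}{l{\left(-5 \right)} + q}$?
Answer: $\frac{62049}{4} \approx 15512.0$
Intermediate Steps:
$m{\left(F,z \right)} = -2 - 2 F$ ($m{\left(F,z \right)} = \left(1 + F\right) \left(-2\right) = -2 - 2 F$)
$t{\left(q,p \right)} = \frac{1}{-5 + q}$
$w{\left(M,R \right)} = -14 - R$ ($w{\left(M,R \right)} = \left(-2 - 12\right) - R = -14 - R$)
$w{\left(J,t{\left(-3,W{\left(2 \right)} \right)} \right)} \left(-1118\right) = \left(-14 - \frac{1}{-5 - 3}\right) \left(-1118\right) = \left(-14 - \frac{1}{-8}\right) \left(-1118\right) = \left(-14 - - \frac{1}{8}\right) \left(-1118\right) = \left(-14 + \frac{1}{8}\right) \left(-1118\right) = \left(- \frac{111}{8}\right) \left(-1118\right) = \frac{62049}{4}$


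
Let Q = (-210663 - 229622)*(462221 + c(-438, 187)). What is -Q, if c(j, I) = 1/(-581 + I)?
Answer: 80182534915805/394 ≈ 2.0351e+11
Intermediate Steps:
Q = -80182534915805/394 (Q = (-210663 - 229622)*(462221 + 1/(-581 + 187)) = -440285*(462221 + 1/(-394)) = -440285*(462221 - 1/394) = -440285*182115073/394 = -80182534915805/394 ≈ -2.0351e+11)
-Q = -1*(-80182534915805/394) = 80182534915805/394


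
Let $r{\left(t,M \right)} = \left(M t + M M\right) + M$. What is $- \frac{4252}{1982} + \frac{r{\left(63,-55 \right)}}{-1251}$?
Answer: $- \frac{241009}{137749} \approx -1.7496$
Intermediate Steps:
$r{\left(t,M \right)} = M + M^{2} + M t$ ($r{\left(t,M \right)} = \left(M t + M^{2}\right) + M = \left(M^{2} + M t\right) + M = M + M^{2} + M t$)
$- \frac{4252}{1982} + \frac{r{\left(63,-55 \right)}}{-1251} = - \frac{4252}{1982} + \frac{\left(-55\right) \left(1 - 55 + 63\right)}{-1251} = \left(-4252\right) \frac{1}{1982} + \left(-55\right) 9 \left(- \frac{1}{1251}\right) = - \frac{2126}{991} - - \frac{55}{139} = - \frac{2126}{991} + \frac{55}{139} = - \frac{241009}{137749}$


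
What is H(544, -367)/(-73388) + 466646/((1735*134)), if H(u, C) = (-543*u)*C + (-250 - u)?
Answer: -6292386494413/4265494030 ≈ -1475.2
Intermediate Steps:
H(u, C) = -250 - u - 543*C*u (H(u, C) = -543*C*u + (-250 - u) = -250 - u - 543*C*u)
H(544, -367)/(-73388) + 466646/((1735*134)) = (-250 - 1*544 - 543*(-367)*544)/(-73388) + 466646/((1735*134)) = (-250 - 544 + 108408864)*(-1/73388) + 466646/232490 = 108408070*(-1/73388) + 466646*(1/232490) = -54204035/36694 + 233323/116245 = -6292386494413/4265494030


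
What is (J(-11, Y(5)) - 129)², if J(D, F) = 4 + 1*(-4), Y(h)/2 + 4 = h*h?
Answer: 16641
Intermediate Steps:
Y(h) = -8 + 2*h² (Y(h) = -8 + 2*(h*h) = -8 + 2*h²)
J(D, F) = 0 (J(D, F) = 4 - 4 = 0)
(J(-11, Y(5)) - 129)² = (0 - 129)² = (-129)² = 16641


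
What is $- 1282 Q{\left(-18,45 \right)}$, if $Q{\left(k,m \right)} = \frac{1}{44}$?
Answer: $- \frac{641}{22} \approx -29.136$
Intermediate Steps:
$Q{\left(k,m \right)} = \frac{1}{44}$
$- 1282 Q{\left(-18,45 \right)} = \left(-1282\right) \frac{1}{44} = - \frac{641}{22}$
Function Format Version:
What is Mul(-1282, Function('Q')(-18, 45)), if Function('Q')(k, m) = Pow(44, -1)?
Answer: Rational(-641, 22) ≈ -29.136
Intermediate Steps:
Function('Q')(k, m) = Rational(1, 44)
Mul(-1282, Function('Q')(-18, 45)) = Mul(-1282, Rational(1, 44)) = Rational(-641, 22)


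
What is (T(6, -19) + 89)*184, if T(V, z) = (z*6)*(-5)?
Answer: 121256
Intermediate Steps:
T(V, z) = -30*z (T(V, z) = (6*z)*(-5) = -30*z)
(T(6, -19) + 89)*184 = (-30*(-19) + 89)*184 = (570 + 89)*184 = 659*184 = 121256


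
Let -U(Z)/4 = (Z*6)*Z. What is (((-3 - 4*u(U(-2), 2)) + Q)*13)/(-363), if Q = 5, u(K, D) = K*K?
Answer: 479206/363 ≈ 1320.1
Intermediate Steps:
U(Z) = -24*Z² (U(Z) = -4*Z*6*Z = -4*6*Z*Z = -24*Z²)
u(K, D) = K²
(((-3 - 4*u(U(-2), 2)) + Q)*13)/(-363) = (((-3 - 4*(-24*(-2)²)²) + 5)*13)/(-363) = (((-3 - 4*(-24*4)²) + 5)*13)*(-1/363) = (((-3 - 4*(-96)²) + 5)*13)*(-1/363) = (((-3 - 4*9216) + 5)*13)*(-1/363) = (((-3 - 36864) + 5)*13)*(-1/363) = ((-36867 + 5)*13)*(-1/363) = -36862*13*(-1/363) = -479206*(-1/363) = 479206/363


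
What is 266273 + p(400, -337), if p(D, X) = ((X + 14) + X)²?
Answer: 701873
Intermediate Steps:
p(D, X) = (14 + 2*X)² (p(D, X) = ((14 + X) + X)² = (14 + 2*X)²)
266273 + p(400, -337) = 266273 + 4*(7 - 337)² = 266273 + 4*(-330)² = 266273 + 4*108900 = 266273 + 435600 = 701873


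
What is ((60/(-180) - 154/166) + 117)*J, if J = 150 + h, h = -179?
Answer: -835751/249 ≈ -3356.4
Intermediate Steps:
J = -29 (J = 150 - 179 = -29)
((60/(-180) - 154/166) + 117)*J = ((60/(-180) - 154/166) + 117)*(-29) = ((60*(-1/180) - 154*1/166) + 117)*(-29) = ((-1/3 - 77/83) + 117)*(-29) = (-314/249 + 117)*(-29) = (28819/249)*(-29) = -835751/249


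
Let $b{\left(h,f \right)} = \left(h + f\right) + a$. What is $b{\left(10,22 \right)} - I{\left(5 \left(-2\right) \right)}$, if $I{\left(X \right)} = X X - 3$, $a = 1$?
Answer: $-64$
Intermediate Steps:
$b{\left(h,f \right)} = 1 + f + h$ ($b{\left(h,f \right)} = \left(h + f\right) + 1 = \left(f + h\right) + 1 = 1 + f + h$)
$I{\left(X \right)} = -3 + X^{2}$ ($I{\left(X \right)} = X^{2} - 3 = -3 + X^{2}$)
$b{\left(10,22 \right)} - I{\left(5 \left(-2\right) \right)} = \left(1 + 22 + 10\right) - \left(-3 + \left(5 \left(-2\right)\right)^{2}\right) = 33 - \left(-3 + \left(-10\right)^{2}\right) = 33 - \left(-3 + 100\right) = 33 - 97 = -64$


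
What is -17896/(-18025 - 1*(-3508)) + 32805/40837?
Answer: 1207049137/592830729 ≈ 2.0361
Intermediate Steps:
-17896/(-18025 - 1*(-3508)) + 32805/40837 = -17896/(-18025 + 3508) + 32805*(1/40837) = -17896/(-14517) + 32805/40837 = -17896*(-1/14517) + 32805/40837 = 17896/14517 + 32805/40837 = 1207049137/592830729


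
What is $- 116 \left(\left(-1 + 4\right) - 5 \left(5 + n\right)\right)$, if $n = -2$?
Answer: $1392$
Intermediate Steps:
$- 116 \left(\left(-1 + 4\right) - 5 \left(5 + n\right)\right) = - 116 \left(\left(-1 + 4\right) - 5 \left(5 - 2\right)\right) = - 116 \left(3 - 15\right) = \left(-116\right) \left(-12\right) = 1392$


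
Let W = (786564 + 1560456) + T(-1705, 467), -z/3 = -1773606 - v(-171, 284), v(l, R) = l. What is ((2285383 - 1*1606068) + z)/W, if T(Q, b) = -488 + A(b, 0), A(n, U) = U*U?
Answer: 1499905/586633 ≈ 2.5568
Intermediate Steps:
A(n, U) = U**2
T(Q, b) = -488 (T(Q, b) = -488 + 0**2 = -488 + 0 = -488)
z = 5320305 (z = -3*(-1773606 - 1*(-171)) = -3*(-1773606 + 171) = -3*(-1773435) = 5320305)
W = 2346532 (W = (786564 + 1560456) - 488 = 2347020 - 488 = 2346532)
((2285383 - 1*1606068) + z)/W = ((2285383 - 1*1606068) + 5320305)/2346532 = ((2285383 - 1606068) + 5320305)*(1/2346532) = (679315 + 5320305)*(1/2346532) = 5999620*(1/2346532) = 1499905/586633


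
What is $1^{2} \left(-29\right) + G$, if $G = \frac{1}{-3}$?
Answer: $- \frac{88}{3} \approx -29.333$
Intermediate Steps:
$G = - \frac{1}{3} \approx -0.33333$
$1^{2} \left(-29\right) + G = 1^{2} \left(-29\right) - \frac{1}{3} = 1 \left(-29\right) - \frac{1}{3} = -29 - \frac{1}{3} = - \frac{88}{3}$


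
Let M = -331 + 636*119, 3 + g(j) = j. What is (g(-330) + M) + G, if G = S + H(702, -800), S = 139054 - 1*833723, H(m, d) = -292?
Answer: -619941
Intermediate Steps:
S = -694669 (S = 139054 - 833723 = -694669)
g(j) = -3 + j
G = -694961 (G = -694669 - 292 = -694961)
M = 75353 (M = -331 + 75684 = 75353)
(g(-330) + M) + G = ((-3 - 330) + 75353) - 694961 = (-333 + 75353) - 694961 = 75020 - 694961 = -619941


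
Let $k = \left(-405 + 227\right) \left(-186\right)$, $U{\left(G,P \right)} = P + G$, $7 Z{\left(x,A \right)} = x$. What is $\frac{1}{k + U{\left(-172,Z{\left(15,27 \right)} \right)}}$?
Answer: $\frac{7}{230567} \approx 3.036 \cdot 10^{-5}$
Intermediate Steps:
$Z{\left(x,A \right)} = \frac{x}{7}$
$U{\left(G,P \right)} = G + P$
$k = 33108$ ($k = \left(-178\right) \left(-186\right) = 33108$)
$\frac{1}{k + U{\left(-172,Z{\left(15,27 \right)} \right)}} = \frac{1}{33108 + \left(-172 + \frac{1}{7} \cdot 15\right)} = \frac{1}{33108 + \left(-172 + \frac{15}{7}\right)} = \frac{1}{33108 - \frac{1189}{7}} = \frac{1}{\frac{230567}{7}} = \frac{7}{230567}$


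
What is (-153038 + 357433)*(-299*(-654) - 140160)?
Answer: 11320621470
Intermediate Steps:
(-153038 + 357433)*(-299*(-654) - 140160) = 204395*(195546 - 140160) = 204395*55386 = 11320621470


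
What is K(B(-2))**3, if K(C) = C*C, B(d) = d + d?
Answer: 4096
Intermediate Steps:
B(d) = 2*d
K(C) = C**2
K(B(-2))**3 = ((2*(-2))**2)**3 = ((-4)**2)**3 = 16**3 = 4096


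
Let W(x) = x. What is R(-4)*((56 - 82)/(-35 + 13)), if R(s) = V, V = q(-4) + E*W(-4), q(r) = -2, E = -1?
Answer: 26/11 ≈ 2.3636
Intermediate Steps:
V = 2 (V = -2 - 1*(-4) = -2 + 4 = 2)
R(s) = 2
R(-4)*((56 - 82)/(-35 + 13)) = 2*((56 - 82)/(-35 + 13)) = 2*(-26/(-22)) = 2*(-26*(-1/22)) = 2*(13/11) = 26/11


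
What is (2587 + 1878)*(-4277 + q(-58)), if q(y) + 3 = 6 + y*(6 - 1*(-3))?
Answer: -21414140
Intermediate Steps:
q(y) = 3 + 9*y (q(y) = -3 + (6 + y*(6 - 1*(-3))) = -3 + (6 + y*(6 + 3)) = -3 + (6 + y*9) = -3 + (6 + 9*y) = 3 + 9*y)
(2587 + 1878)*(-4277 + q(-58)) = (2587 + 1878)*(-4277 + (3 + 9*(-58))) = 4465*(-4277 + (3 - 522)) = 4465*(-4277 - 519) = 4465*(-4796) = -21414140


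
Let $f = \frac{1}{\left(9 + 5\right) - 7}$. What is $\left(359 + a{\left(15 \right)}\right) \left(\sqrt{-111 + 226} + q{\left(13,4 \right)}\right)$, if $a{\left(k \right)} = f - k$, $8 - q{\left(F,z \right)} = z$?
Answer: $\frac{9636}{7} + \frac{2409 \sqrt{115}}{7} \approx 5067.1$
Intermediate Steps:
$f = \frac{1}{7}$ ($f = \frac{1}{14 - 7} = \frac{1}{7} \approx 0.14286$)
$q{\left(F,z \right)} = 8 - z$
$a{\left(k \right)} = \frac{1}{7} - k$
$\left(359 + a{\left(15 \right)}\right) \left(\sqrt{-111 + 226} + q{\left(13,4 \right)}\right) = \left(359 + \left(\frac{1}{7} - 15\right)\right) \left(\sqrt{-111 + 226} + \left(8 - 4\right)\right) = \left(359 + \left(\frac{1}{7} - 15\right)\right) \left(\sqrt{115} + \left(8 - 4\right)\right) = \left(359 - \frac{104}{7}\right) \left(\sqrt{115} + 4\right) = \frac{2409 \left(4 + \sqrt{115}\right)}{7} = \frac{9636}{7} + \frac{2409 \sqrt{115}}{7}$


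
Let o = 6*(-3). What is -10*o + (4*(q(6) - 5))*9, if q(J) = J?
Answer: 216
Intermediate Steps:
o = -18
-10*o + (4*(q(6) - 5))*9 = -10*(-18) + (4*(6 - 5))*9 = 180 + (4*1)*9 = 180 + 4*9 = 180 + 36 = 216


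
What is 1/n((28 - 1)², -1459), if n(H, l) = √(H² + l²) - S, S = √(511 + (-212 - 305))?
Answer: 1/(√2660122 - I*√6) ≈ 0.00061312 + 9.21e-7*I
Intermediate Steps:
S = I*√6 (S = √(511 - 517) = √(-6) = I*√6 ≈ 2.4495*I)
n(H, l) = √(H² + l²) - I*√6
1/n((28 - 1)², -1459) = 1/(√(((28 - 1)²)² + (-1459)²) - I*√6) = 1/(√((27²)² + 2128681) - I*√6) = 1/(√(729² + 2128681) - I*√6) = 1/(√(531441 + 2128681) - I*√6) = 1/(√2660122 - I*√6)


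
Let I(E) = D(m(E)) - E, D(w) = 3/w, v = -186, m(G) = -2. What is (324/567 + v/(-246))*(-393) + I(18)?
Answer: -310659/574 ≈ -541.22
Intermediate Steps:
I(E) = -3/2 - E (I(E) = 3/(-2) - E = 3*(-½) - E = -3/2 - E)
(324/567 + v/(-246))*(-393) + I(18) = (324/567 - 186/(-246))*(-393) + (-3/2 - 1*18) = (324*(1/567) - 186*(-1/246))*(-393) + (-3/2 - 18) = (4/7 + 31/41)*(-393) - 39/2 = (381/287)*(-393) - 39/2 = -149733/287 - 39/2 = -310659/574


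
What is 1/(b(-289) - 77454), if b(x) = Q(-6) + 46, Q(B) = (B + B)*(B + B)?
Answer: -1/77264 ≈ -1.2943e-5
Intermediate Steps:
Q(B) = 4*B**2 (Q(B) = (2*B)*(2*B) = 4*B**2)
b(x) = 190 (b(x) = 4*(-6)**2 + 46 = 4*36 + 46 = 144 + 46 = 190)
1/(b(-289) - 77454) = 1/(190 - 77454) = 1/(-77264) = -1/77264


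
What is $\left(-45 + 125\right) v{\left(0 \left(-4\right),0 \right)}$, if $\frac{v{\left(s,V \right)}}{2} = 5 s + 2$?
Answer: $320$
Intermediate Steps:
$v{\left(s,V \right)} = 4 + 10 s$ ($v{\left(s,V \right)} = 2 \left(5 s + 2\right) = 2 \left(2 + 5 s\right) = 4 + 10 s$)
$\left(-45 + 125\right) v{\left(0 \left(-4\right),0 \right)} = \left(-45 + 125\right) \left(4 + 10 \cdot 0 \left(-4\right)\right) = 80 \left(4 + 10 \cdot 0\right) = 80 \left(4 + 0\right) = 80 \cdot 4 = 320$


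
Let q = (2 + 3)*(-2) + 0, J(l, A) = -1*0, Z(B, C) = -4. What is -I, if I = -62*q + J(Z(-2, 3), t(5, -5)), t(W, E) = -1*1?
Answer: -620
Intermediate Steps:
t(W, E) = -1
J(l, A) = 0
q = -10 (q = 5*(-2) + 0 = -10 + 0 = -10)
I = 620 (I = -62*(-10) + 0 = 620 + 0 = 620)
-I = -1*620 = -620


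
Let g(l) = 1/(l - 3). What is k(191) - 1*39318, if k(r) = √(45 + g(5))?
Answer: -39318 + √182/2 ≈ -39311.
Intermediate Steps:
g(l) = 1/(-3 + l)
k(r) = √182/2 (k(r) = √(45 + 1/(-3 + 5)) = √(45 + 1/2) = √(45 + ½) = √(91/2) = √182/2)
k(191) - 1*39318 = √182/2 - 1*39318 = √182/2 - 39318 = -39318 + √182/2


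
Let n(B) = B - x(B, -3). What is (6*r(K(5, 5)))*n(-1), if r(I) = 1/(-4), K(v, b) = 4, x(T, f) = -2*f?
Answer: 21/2 ≈ 10.500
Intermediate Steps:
r(I) = -¼
n(B) = -6 + B (n(B) = B - (-2)*(-3) = B - 1*6 = B - 6 = -6 + B)
(6*r(K(5, 5)))*n(-1) = (6*(-¼))*(-6 - 1) = -3/2*(-7) = 21/2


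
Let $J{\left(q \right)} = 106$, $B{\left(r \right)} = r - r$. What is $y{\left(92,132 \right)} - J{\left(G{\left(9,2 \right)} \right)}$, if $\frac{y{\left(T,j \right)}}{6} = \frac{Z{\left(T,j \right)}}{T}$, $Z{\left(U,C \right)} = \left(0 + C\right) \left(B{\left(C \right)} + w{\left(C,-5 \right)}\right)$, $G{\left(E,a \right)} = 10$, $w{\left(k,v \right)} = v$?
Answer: $- \frac{3428}{23} \approx -149.04$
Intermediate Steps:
$B{\left(r \right)} = 0$
$Z{\left(U,C \right)} = - 5 C$ ($Z{\left(U,C \right)} = \left(0 + C\right) \left(0 - 5\right) = C \left(-5\right) = - 5 C$)
$y{\left(T,j \right)} = - \frac{30 j}{T}$ ($y{\left(T,j \right)} = 6 \frac{\left(-5\right) j}{T} = 6 \left(- \frac{5 j}{T}\right) = - \frac{30 j}{T}$)
$y{\left(92,132 \right)} - J{\left(G{\left(9,2 \right)} \right)} = \left(-30\right) 132 \cdot \frac{1}{92} - 106 = - \frac{990}{23} - 106 = - \frac{3428}{23}$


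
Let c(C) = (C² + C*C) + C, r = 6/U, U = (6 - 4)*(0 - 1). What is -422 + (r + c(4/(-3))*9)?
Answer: -405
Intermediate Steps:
U = -2 (U = 2*(-1) = -2)
r = -3 (r = 6/(-2) = 6*(-½) = -3)
c(C) = C + 2*C² (c(C) = (C² + C²) + C = 2*C² + C = C + 2*C²)
-422 + (r + c(4/(-3))*9) = -422 + (-3 + ((4/(-3))*(1 + 2*(4/(-3))))*9) = -422 + (-3 + ((4*(-⅓))*(1 + 2*(4*(-⅓))))*9) = -422 + (-3 - 4*(1 + 2*(-4/3))/3*9) = -422 + (-3 - 4*(1 - 8/3)/3*9) = -422 + (-3 - 4/3*(-5/3)*9) = -422 + (-3 + (20/9)*9) = -422 + (-3 + 20) = -422 + 17 = -405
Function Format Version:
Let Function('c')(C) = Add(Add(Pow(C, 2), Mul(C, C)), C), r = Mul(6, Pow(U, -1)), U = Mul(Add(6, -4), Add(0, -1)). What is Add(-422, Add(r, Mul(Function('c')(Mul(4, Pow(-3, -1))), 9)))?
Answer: -405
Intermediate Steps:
U = -2 (U = Mul(2, -1) = -2)
r = -3 (r = Mul(6, Pow(-2, -1)) = Mul(6, Rational(-1, 2)) = -3)
Function('c')(C) = Add(C, Mul(2, Pow(C, 2))) (Function('c')(C) = Add(Add(Pow(C, 2), Pow(C, 2)), C) = Add(Mul(2, Pow(C, 2)), C) = Add(C, Mul(2, Pow(C, 2))))
Add(-422, Add(r, Mul(Function('c')(Mul(4, Pow(-3, -1))), 9))) = Add(-422, Add(-3, Mul(Mul(Mul(4, Pow(-3, -1)), Add(1, Mul(2, Mul(4, Pow(-3, -1))))), 9))) = Add(-422, Add(-3, Mul(Mul(Mul(4, Rational(-1, 3)), Add(1, Mul(2, Mul(4, Rational(-1, 3))))), 9))) = Add(-422, Add(-3, Mul(Mul(Rational(-4, 3), Add(1, Mul(2, Rational(-4, 3)))), 9))) = Add(-422, Add(-3, Mul(Mul(Rational(-4, 3), Add(1, Rational(-8, 3))), 9))) = Add(-422, Add(-3, Mul(Mul(Rational(-4, 3), Rational(-5, 3)), 9))) = Add(-422, Add(-3, Mul(Rational(20, 9), 9))) = Add(-422, Add(-3, 20)) = Add(-422, 17) = -405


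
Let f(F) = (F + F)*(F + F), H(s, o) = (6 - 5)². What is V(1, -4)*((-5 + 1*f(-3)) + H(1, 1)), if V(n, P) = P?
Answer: -128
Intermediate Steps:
H(s, o) = 1 (H(s, o) = 1² = 1)
f(F) = 4*F² (f(F) = (2*F)*(2*F) = 4*F²)
V(1, -4)*((-5 + 1*f(-3)) + H(1, 1)) = -4*((-5 + 1*(4*(-3)²)) + 1) = -4*((-5 + 1*(4*9)) + 1) = -4*((-5 + 1*36) + 1) = -4*((-5 + 36) + 1) = -4*(31 + 1) = -4*32 = -128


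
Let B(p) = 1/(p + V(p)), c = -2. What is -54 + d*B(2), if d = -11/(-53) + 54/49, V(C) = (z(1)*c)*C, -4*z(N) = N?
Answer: -417313/7791 ≈ -53.563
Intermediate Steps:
z(N) = -N/4
V(C) = C/2 (V(C) = (-1/4*1*(-2))*C = (-1/4*(-2))*C = C/2)
B(p) = 2/(3*p) (B(p) = 1/(p + p/2) = 1/(3*p/2) = 2/(3*p))
d = 3401/2597 (d = -11*(-1/53) + 54*(1/49) = 11/53 + 54/49 = 3401/2597 ≈ 1.3096)
-54 + d*B(2) = -54 + 3401*((2/3)/2)/2597 = -54 + 3401*((2/3)*(1/2))/2597 = -54 + (3401/2597)*(1/3) = -54 + 3401/7791 = -417313/7791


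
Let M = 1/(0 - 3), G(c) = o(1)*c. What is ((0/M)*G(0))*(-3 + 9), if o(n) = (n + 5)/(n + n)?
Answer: 0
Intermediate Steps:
o(n) = (5 + n)/(2*n) (o(n) = (5 + n)/((2*n)) = (5 + n)*(1/(2*n)) = (5 + n)/(2*n))
G(c) = 3*c (G(c) = ((1/2)*(5 + 1)/1)*c = ((1/2)*1*6)*c = 3*c)
M = -1/3 (M = 1/(-3) = -1/3 ≈ -0.33333)
((0/M)*G(0))*(-3 + 9) = ((0/(-1/3))*(3*0))*(-3 + 9) = ((0*(-3))*0)*6 = (0*0)*6 = 0*6 = 0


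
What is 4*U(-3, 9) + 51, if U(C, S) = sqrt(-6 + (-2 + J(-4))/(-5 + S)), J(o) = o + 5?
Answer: 51 + 10*I ≈ 51.0 + 10.0*I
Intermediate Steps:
J(o) = 5 + o
U(C, S) = sqrt(-6 - 1/(-5 + S)) (U(C, S) = sqrt(-6 + (-2 + (5 - 4))/(-5 + S)) = sqrt(-6 + (-2 + 1)/(-5 + S)) = sqrt(-6 - 1/(-5 + S)))
4*U(-3, 9) + 51 = 4*sqrt((29 - 6*9)/(-5 + 9)) + 51 = 4*sqrt((29 - 54)/4) + 51 = 4*sqrt((1/4)*(-25)) + 51 = 4*sqrt(-25/4) + 51 = 4*(5*I/2) + 51 = 10*I + 51 = 51 + 10*I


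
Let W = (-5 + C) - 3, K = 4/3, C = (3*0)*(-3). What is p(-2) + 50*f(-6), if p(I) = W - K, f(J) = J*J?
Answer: 5372/3 ≈ 1790.7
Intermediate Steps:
C = 0 (C = 0*(-3) = 0)
f(J) = J²
K = 4/3 (K = 4*(⅓) = 4/3 ≈ 1.3333)
W = -8 (W = (-5 + 0) - 3 = -5 - 3 = -8)
p(I) = -28/3 (p(I) = -8 - 1*4/3 = -8 - 4/3 = -28/3)
p(-2) + 50*f(-6) = -28/3 + 50*(-6)² = -28/3 + 50*36 = -28/3 + 1800 = 5372/3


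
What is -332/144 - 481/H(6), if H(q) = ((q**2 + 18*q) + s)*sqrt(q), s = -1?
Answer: -83/36 - 37*sqrt(6)/66 ≈ -3.6788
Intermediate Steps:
H(q) = sqrt(q)*(-1 + q**2 + 18*q) (H(q) = ((q**2 + 18*q) - 1)*sqrt(q) = (-1 + q**2 + 18*q)*sqrt(q) = sqrt(q)*(-1 + q**2 + 18*q))
-332/144 - 481/H(6) = -332/144 - 481*sqrt(6)/(6*(-1 + 6**2 + 18*6)) = -332*1/144 - 481*sqrt(6)/(6*(-1 + 36 + 108)) = -83/36 - 481*sqrt(6)/858 = -83/36 - 37*sqrt(6)/66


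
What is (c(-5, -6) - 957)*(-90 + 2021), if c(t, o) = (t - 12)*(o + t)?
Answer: -1486870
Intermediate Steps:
c(t, o) = (-12 + t)*(o + t)
(c(-5, -6) - 957)*(-90 + 2021) = (((-5)² - 12*(-6) - 12*(-5) - 6*(-5)) - 957)*(-90 + 2021) = ((25 + 72 + 60 + 30) - 957)*1931 = (187 - 957)*1931 = -770*1931 = -1486870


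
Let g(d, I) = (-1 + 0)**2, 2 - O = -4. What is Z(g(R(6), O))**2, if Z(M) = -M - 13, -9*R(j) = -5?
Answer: 196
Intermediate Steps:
O = 6 (O = 2 - 1*(-4) = 2 + 4 = 6)
R(j) = 5/9 (R(j) = -1/9*(-5) = 5/9)
g(d, I) = 1 (g(d, I) = (-1)**2 = 1)
Z(M) = -13 - M
Z(g(R(6), O))**2 = (-13 - 1*1)**2 = (-13 - 1)**2 = (-14)**2 = 196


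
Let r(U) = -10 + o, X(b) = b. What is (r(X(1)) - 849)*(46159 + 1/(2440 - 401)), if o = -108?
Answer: -91012301334/2039 ≈ -4.4636e+7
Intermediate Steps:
r(U) = -118 (r(U) = -10 - 108 = -118)
(r(X(1)) - 849)*(46159 + 1/(2440 - 401)) = (-118 - 849)*(46159 + 1/(2440 - 401)) = -967*(46159 + 1/2039) = -967*94118202/2039 = -91012301334/2039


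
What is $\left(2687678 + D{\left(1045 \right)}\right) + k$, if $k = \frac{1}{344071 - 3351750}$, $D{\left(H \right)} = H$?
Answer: $\frac{8086815703916}{3007679} \approx 2.6887 \cdot 10^{6}$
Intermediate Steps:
$k = - \frac{1}{3007679}$ ($k = \frac{1}{-3007679} = - \frac{1}{3007679} \approx -3.3248 \cdot 10^{-7}$)
$\left(2687678 + D{\left(1045 \right)}\right) + k = \left(2687678 + 1045\right) - \frac{1}{3007679} = 2688723 - \frac{1}{3007679} = \frac{8086815703916}{3007679}$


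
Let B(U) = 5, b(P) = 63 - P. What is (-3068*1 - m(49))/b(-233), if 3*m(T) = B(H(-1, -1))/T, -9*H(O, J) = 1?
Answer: -451001/43512 ≈ -10.365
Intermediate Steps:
H(O, J) = -⅑ (H(O, J) = -⅑*1 = -⅑)
m(T) = 5/(3*T) (m(T) = (5/T)/3 = 5/(3*T))
(-3068*1 - m(49))/b(-233) = (-3068*1 - 5/(3*49))/(63 - 1*(-233)) = (-3068 - 5/(3*49))/(63 + 233) = (-3068 - 1*5/147)/296 = (-3068 - 5/147)*(1/296) = -451001/147*1/296 = -451001/43512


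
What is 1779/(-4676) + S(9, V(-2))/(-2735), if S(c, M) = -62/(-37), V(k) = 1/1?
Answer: -180315817/473187820 ≈ -0.38107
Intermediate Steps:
V(k) = 1
S(c, M) = 62/37 (S(c, M) = -62*(-1/37) = 62/37)
1779/(-4676) + S(9, V(-2))/(-2735) = 1779/(-4676) + (62/37)/(-2735) = 1779*(-1/4676) + (62/37)*(-1/2735) = -1779/4676 - 62/101195 = -180315817/473187820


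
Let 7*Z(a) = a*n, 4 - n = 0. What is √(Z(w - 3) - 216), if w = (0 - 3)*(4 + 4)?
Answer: 18*I*√35/7 ≈ 15.213*I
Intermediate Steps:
n = 4 (n = 4 - 1*0 = 4 + 0 = 4)
w = -24 (w = -3*8 = -24)
Z(a) = 4*a/7 (Z(a) = (a*4)/7 = (4*a)/7 = 4*a/7)
√(Z(w - 3) - 216) = √(4*(-24 - 3)/7 - 216) = √((4/7)*(-27) - 216) = √(-108/7 - 216) = √(-1620/7) = 18*I*√35/7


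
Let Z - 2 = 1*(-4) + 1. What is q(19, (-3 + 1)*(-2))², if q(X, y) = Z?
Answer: 1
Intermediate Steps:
Z = -1 (Z = 2 + (1*(-4) + 1) = 2 + (-4 + 1) = 2 - 3 = -1)
q(X, y) = -1
q(19, (-3 + 1)*(-2))² = (-1)² = 1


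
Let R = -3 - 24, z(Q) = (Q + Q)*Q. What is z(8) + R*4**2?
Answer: -304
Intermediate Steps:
z(Q) = 2*Q**2 (z(Q) = (2*Q)*Q = 2*Q**2)
R = -27
z(8) + R*4**2 = 2*8**2 - 27*4**2 = 2*64 - 27*16 = 128 - 432 = -304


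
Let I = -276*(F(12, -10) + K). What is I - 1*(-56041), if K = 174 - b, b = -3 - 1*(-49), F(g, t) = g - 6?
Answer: 19057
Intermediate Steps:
F(g, t) = -6 + g
b = 46 (b = -3 + 49 = 46)
K = 128 (K = 174 - 1*46 = 174 - 46 = 128)
I = -36984 (I = -276*((-6 + 12) + 128) = -276*(6 + 128) = -276*134 = -36984)
I - 1*(-56041) = -36984 - 1*(-56041) = -36984 + 56041 = 19057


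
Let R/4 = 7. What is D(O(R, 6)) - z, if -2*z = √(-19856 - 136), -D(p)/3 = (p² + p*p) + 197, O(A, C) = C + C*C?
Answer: -11175 + 7*I*√102 ≈ -11175.0 + 70.697*I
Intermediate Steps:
R = 28 (R = 4*7 = 28)
O(A, C) = C + C²
D(p) = -591 - 6*p² (D(p) = -3*((p² + p*p) + 197) = -3*((p² + p²) + 197) = -3*(2*p² + 197) = -3*(197 + 2*p²) = -591 - 6*p²)
z = -7*I*√102 (z = -√(-19856 - 136)/2 = -7*I*√102 ≈ -70.697*I)
D(O(R, 6)) - z = (-591 - 6*36*(1 + 6)²) - (-7)*I*√102 = (-591 - 6*(6*7)²) + 7*I*√102 = (-591 - 6*42²) + 7*I*√102 = (-591 - 6*1764) + 7*I*√102 = (-591 - 10584) + 7*I*√102 = -11175 + 7*I*√102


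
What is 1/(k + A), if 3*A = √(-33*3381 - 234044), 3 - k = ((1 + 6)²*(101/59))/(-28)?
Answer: 3005460/19267504457 - 167088*I*√345617/19267504457 ≈ 0.00015599 - 0.0050982*I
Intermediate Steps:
k = 1415/236 (k = 3 - (1 + 6)²*(101/59)/(-28) = 3 - 7²*(101*(1/59))*(-1)/28 = 3 - 49*(101/59)*(-1)/28 = 3 - 4949*(-1)/(59*28) = 3 - 1*(-707/236) = 3 + 707/236 = 1415/236 ≈ 5.9958)
A = I*√345617/3 (A = √(-33*3381 - 234044)/3 = √(-111573 - 234044)/3 = √(-345617)/3 = (I*√345617)/3 = I*√345617/3 ≈ 195.96*I)
1/(k + A) = 1/(1415/236 + I*√345617/3)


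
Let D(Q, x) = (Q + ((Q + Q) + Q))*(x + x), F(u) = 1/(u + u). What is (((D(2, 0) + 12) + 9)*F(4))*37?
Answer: 777/8 ≈ 97.125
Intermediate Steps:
F(u) = 1/(2*u)
D(Q, x) = 8*Q*x (D(Q, x) = (Q + (2*Q + Q))*(2*x) = (Q + 3*Q)*(2*x) = (4*Q)*(2*x) = 8*Q*x)
(((D(2, 0) + 12) + 9)*F(4))*37 = (((8*2*0 + 12) + 9)*((1/2)/4))*37 = (((0 + 12) + 9)*((1/2)*(1/4)))*37 = ((12 + 9)*(1/8))*37 = (21*(1/8))*37 = (21/8)*37 = 777/8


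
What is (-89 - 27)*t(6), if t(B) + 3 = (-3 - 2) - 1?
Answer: 1044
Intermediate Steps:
t(B) = -9 (t(B) = -3 + ((-3 - 2) - 1) = -3 + (-5 - 1) = -3 - 6 = -9)
(-89 - 27)*t(6) = (-89 - 27)*(-9) = -116*(-9) = 1044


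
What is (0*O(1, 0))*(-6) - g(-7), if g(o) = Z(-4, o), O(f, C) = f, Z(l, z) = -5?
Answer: 5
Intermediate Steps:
g(o) = -5
(0*O(1, 0))*(-6) - g(-7) = (0*1)*(-6) - 1*(-5) = 0*(-6) + 5 = 0 + 5 = 5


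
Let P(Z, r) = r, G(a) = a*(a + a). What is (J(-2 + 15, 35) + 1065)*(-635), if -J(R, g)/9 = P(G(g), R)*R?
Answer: 289560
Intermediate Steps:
G(a) = 2*a**2 (G(a) = a*(2*a) = 2*a**2)
J(R, g) = -9*R**2 (J(R, g) = -9*R*R = -9*R**2)
(J(-2 + 15, 35) + 1065)*(-635) = (-9*(-2 + 15)**2 + 1065)*(-635) = (-9*13**2 + 1065)*(-635) = (-9*169 + 1065)*(-635) = (-1521 + 1065)*(-635) = -456*(-635) = 289560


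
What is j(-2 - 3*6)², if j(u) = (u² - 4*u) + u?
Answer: 211600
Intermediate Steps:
j(u) = u² - 3*u
j(-2 - 3*6)² = ((-2 - 3*6)*(-3 + (-2 - 3*6)))² = ((-2 - 18)*(-3 + (-2 - 18)))² = (-20*(-3 - 20))² = (-20*(-23))² = 460² = 211600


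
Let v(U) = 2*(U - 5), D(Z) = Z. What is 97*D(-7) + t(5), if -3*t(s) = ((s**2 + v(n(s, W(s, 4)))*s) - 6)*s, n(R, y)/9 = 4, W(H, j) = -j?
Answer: -3682/3 ≈ -1227.3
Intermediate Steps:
n(R, y) = 36 (n(R, y) = 9*4 = 36)
v(U) = -10 + 2*U (v(U) = 2*(-5 + U) = -10 + 2*U)
t(s) = -s*(-6 + s**2 + 62*s)/3 (t(s) = -((s**2 + (-10 + 2*36)*s) - 6)*s/3 = -((s**2 + (-10 + 72)*s) - 6)*s/3 = -((s**2 + 62*s) - 6)*s/3 = -(-6 + s**2 + 62*s)*s/3 = -s*(-6 + s**2 + 62*s)/3)
97*D(-7) + t(5) = 97*(-7) + (1/3)*5*(6 - 1*5**2 - 62*5) = -679 + (1/3)*5*(6 - 1*25 - 310) = -679 + (1/3)*5*(6 - 25 - 310) = -679 + (1/3)*5*(-329) = -679 - 1645/3 = -3682/3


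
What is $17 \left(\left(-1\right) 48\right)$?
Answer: $-816$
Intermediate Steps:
$17 \left(\left(-1\right) 48\right) = 17 \left(-48\right) = -816$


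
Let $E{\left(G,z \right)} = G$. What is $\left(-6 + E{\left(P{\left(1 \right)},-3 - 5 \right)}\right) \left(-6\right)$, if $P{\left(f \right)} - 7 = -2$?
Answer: $6$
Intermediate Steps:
$P{\left(f \right)} = 5$ ($P{\left(f \right)} = 7 - 2 = 5$)
$\left(-6 + E{\left(P{\left(1 \right)},-3 - 5 \right)}\right) \left(-6\right) = \left(-6 + 5\right) \left(-6\right) = \left(-1\right) \left(-6\right) = 6$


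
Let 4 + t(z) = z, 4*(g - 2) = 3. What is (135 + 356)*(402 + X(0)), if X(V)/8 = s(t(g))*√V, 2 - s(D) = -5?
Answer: 197382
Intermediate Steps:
g = 11/4 (g = 2 + (¼)*3 = 2 + ¾ = 11/4 ≈ 2.7500)
t(z) = -4 + z
s(D) = 7 (s(D) = 2 - 1*(-5) = 2 + 5 = 7)
X(V) = 56*√V (X(V) = 8*(7*√V) = 56*√V)
(135 + 356)*(402 + X(0)) = (135 + 356)*(402 + 56*√0) = 491*(402 + 56*0) = 491*(402 + 0) = 491*402 = 197382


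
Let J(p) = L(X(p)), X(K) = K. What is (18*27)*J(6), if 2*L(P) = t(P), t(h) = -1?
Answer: -243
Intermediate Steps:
L(P) = -½ (L(P) = (½)*(-1) = -½)
J(p) = -½
(18*27)*J(6) = (18*27)*(-½) = 486*(-½) = -243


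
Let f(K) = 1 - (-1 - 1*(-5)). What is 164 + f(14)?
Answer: 161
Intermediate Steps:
f(K) = -3 (f(K) = 1 - (-1 + 5) = 1 - 1*4 = 1 - 4 = -3)
164 + f(14) = 164 - 3 = 161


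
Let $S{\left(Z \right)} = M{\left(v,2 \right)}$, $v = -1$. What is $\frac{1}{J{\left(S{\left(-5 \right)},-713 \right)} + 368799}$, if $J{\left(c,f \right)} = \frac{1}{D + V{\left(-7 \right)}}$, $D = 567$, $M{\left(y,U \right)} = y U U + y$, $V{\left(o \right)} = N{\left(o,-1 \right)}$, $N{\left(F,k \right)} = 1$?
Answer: $\frac{568}{209477833} \approx 2.7115 \cdot 10^{-6}$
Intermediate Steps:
$V{\left(o \right)} = 1$
$M{\left(y,U \right)} = y + y U^{2}$ ($M{\left(y,U \right)} = U y U + y = y U^{2} + y = y + y U^{2}$)
$S{\left(Z \right)} = -5$ ($S{\left(Z \right)} = - (1 + 2^{2}) = - (1 + 4) = \left(-1\right) 5 = -5$)
$J{\left(c,f \right)} = \frac{1}{568}$ ($J{\left(c,f \right)} = \frac{1}{567 + 1} = \frac{1}{568}$)
$\frac{1}{J{\left(S{\left(-5 \right)},-713 \right)} + 368799} = \frac{1}{\frac{1}{568} + 368799} = \frac{1}{\frac{209477833}{568}} = \frac{568}{209477833}$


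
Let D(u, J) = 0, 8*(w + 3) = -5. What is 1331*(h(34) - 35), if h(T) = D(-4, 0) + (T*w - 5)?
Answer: -869143/4 ≈ -2.1729e+5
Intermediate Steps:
w = -29/8 (w = -3 + (1/8)*(-5) = -3 - 5/8 = -29/8 ≈ -3.6250)
h(T) = -5 - 29*T/8 (h(T) = 0 + (T*(-29/8) - 5) = 0 + (-29*T/8 - 5) = 0 + (-5 - 29*T/8) = -5 - 29*T/8)
1331*(h(34) - 35) = 1331*((-5 - 29/8*34) - 35) = 1331*((-5 - 493/4) - 35) = 1331*(-513/4 - 35) = 1331*(-653/4) = -869143/4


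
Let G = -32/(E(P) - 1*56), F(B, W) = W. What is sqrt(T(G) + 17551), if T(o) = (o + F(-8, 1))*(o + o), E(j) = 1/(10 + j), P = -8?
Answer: sqrt(216268271)/111 ≈ 132.49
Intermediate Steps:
G = 64/111 (G = -32/(1/(10 - 8) - 1*56) = -32/(1/2 - 56) = -32/(-111/2) = -32*(-2/111) = 64/111 ≈ 0.57658)
T(o) = 2*o*(1 + o) (T(o) = (o + 1)*(o + o) = (1 + o)*(2*o) = 2*o*(1 + o))
sqrt(T(G) + 17551) = sqrt(2*(64/111)*(1 + 64/111) + 17551) = sqrt(2*(64/111)*(175/111) + 17551) = sqrt(22400/12321 + 17551) = sqrt(216268271/12321) = sqrt(216268271)/111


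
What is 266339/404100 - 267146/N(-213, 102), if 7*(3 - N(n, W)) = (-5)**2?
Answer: 188919238889/404100 ≈ 4.6751e+5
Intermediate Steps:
N(n, W) = -4/7 (N(n, W) = 3 - 1/7*(-5)**2 = 3 - 1/7*25 = 3 - 25/7 = -4/7)
266339/404100 - 267146/N(-213, 102) = 266339/404100 - 267146/(-4/7) = 266339*(1/404100) - 267146*(-7/4) = 266339/404100 + 935011/2 = 188919238889/404100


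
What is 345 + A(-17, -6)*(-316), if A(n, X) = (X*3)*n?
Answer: -96351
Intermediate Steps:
A(n, X) = 3*X*n (A(n, X) = (3*X)*n = 3*X*n)
345 + A(-17, -6)*(-316) = 345 + (3*(-6)*(-17))*(-316) = 345 + 306*(-316) = 345 - 96696 = -96351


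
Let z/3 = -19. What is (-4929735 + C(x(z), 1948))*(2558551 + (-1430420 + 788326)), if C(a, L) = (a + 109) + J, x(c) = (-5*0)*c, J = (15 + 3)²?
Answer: -9446795323014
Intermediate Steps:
z = -57 (z = 3*(-19) = -57)
J = 324 (J = 18² = 324)
x(c) = 0 (x(c) = 0*c = 0)
C(a, L) = 433 + a (C(a, L) = (a + 109) + 324 = (109 + a) + 324 = 433 + a)
(-4929735 + C(x(z), 1948))*(2558551 + (-1430420 + 788326)) = (-4929735 + (433 + 0))*(2558551 + (-1430420 + 788326)) = (-4929735 + 433)*(2558551 - 642094) = -4929302*1916457 = -9446795323014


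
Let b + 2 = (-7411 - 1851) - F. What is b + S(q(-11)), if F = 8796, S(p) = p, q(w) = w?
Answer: -18071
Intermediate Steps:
b = -18060 (b = -2 + ((-7411 - 1851) - 1*8796) = -2 + (-9262 - 8796) = -2 - 18058 = -18060)
b + S(q(-11)) = -18060 - 11 = -18071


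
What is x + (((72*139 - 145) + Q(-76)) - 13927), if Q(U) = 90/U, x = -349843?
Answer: -13448511/38 ≈ -3.5391e+5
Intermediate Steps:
x + (((72*139 - 145) + Q(-76)) - 13927) = -349843 + (((72*139 - 145) + 90/(-76)) - 13927) = -349843 + (((10008 - 145) + 90*(-1/76)) - 13927) = -349843 + ((9863 - 45/38) - 13927) = -349843 + (374749/38 - 13927) = -349843 - 154477/38 = -13448511/38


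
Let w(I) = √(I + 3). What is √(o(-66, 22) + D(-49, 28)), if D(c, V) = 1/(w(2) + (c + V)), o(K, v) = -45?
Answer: √(-946 + 45*√5)/√(21 - √5) ≈ 6.7122*I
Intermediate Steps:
w(I) = √(3 + I)
D(c, V) = 1/(V + c + √5) (D(c, V) = 1/(√(3 + 2) + (c + V)) = 1/(√5 + (V + c)) = 1/(V + c + √5))
√(o(-66, 22) + D(-49, 28)) = √(-45 + 1/(28 - 49 + √5)) = √(-45 + 1/(-21 + √5))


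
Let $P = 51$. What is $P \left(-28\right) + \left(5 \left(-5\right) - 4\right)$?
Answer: $-1457$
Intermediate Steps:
$P \left(-28\right) + \left(5 \left(-5\right) - 4\right) = 51 \left(-28\right) + \left(5 \left(-5\right) - 4\right) = -1428 - 29 = -1457$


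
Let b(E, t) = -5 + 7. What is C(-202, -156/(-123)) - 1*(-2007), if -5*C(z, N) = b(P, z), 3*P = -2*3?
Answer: 10033/5 ≈ 2006.6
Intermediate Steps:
P = -2 (P = (-2*3)/3 = (1/3)*(-6) = -2)
b(E, t) = 2
C(z, N) = -2/5 (C(z, N) = -1/5*2 = -2/5)
C(-202, -156/(-123)) - 1*(-2007) = -2/5 - 1*(-2007) = -2/5 + 2007 = 10033/5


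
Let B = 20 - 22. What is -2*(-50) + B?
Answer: 98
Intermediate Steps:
B = -2
-2*(-50) + B = -2*(-50) - 2 = 100 - 2 = 98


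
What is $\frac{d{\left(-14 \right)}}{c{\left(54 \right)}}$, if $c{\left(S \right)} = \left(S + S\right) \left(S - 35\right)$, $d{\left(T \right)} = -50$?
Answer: $- \frac{25}{1026} \approx -0.024366$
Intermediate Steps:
$c{\left(S \right)} = 2 S \left(-35 + S\right)$
$\frac{d{\left(-14 \right)}}{c{\left(54 \right)}} = - \frac{50}{2 \cdot 54 \left(-35 + 54\right)} = - \frac{50}{2 \cdot 54 \cdot 19} = - \frac{50}{2052} = \left(-50\right) \frac{1}{2052} = - \frac{25}{1026}$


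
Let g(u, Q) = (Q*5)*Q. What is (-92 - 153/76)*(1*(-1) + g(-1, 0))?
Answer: 7145/76 ≈ 94.013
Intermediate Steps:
g(u, Q) = 5*Q² (g(u, Q) = (5*Q)*Q = 5*Q²)
(-92 - 153/76)*(1*(-1) + g(-1, 0)) = (-92 - 153/76)*(1*(-1) + 5*0²) = (-92 - 153*1/76)*(-1 + 5*0) = (-92 - 153/76)*(-1 + 0) = -7145/76*(-1) = 7145/76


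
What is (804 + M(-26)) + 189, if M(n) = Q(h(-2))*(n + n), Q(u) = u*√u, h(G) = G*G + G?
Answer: 993 - 104*√2 ≈ 845.92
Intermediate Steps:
h(G) = G + G² (h(G) = G² + G = G + G²)
Q(u) = u^(3/2)
M(n) = 4*n*√2 (M(n) = (-2*(1 - 2))^(3/2)*(n + n) = (-2*(-1))^(3/2)*(2*n) = 2^(3/2)*(2*n) = (2*√2)*(2*n) = 4*n*√2)
(804 + M(-26)) + 189 = (804 + 4*(-26)*√2) + 189 = (804 - 104*√2) + 189 = 993 - 104*√2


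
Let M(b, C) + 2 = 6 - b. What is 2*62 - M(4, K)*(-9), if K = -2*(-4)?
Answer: 124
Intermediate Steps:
K = 8
M(b, C) = 4 - b (M(b, C) = -2 + (6 - b) = 4 - b)
2*62 - M(4, K)*(-9) = 2*62 - (4 - 1*4)*(-9) = 124 - (4 - 4)*(-9) = 124 - 0*(-9) = 124 - 1*0 = 124 + 0 = 124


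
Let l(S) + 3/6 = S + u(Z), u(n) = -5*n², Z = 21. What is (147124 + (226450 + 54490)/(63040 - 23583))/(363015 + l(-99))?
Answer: 1055518656/2587737127 ≈ 0.40789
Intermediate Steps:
l(S) = -4411/2 + S (l(S) = -½ + (S - 5*21²) = -½ + (S - 5*441) = -½ + (S - 2205) = -½ + (-2205 + S) = -4411/2 + S)
(147124 + (226450 + 54490)/(63040 - 23583))/(363015 + l(-99)) = (147124 + (226450 + 54490)/(63040 - 23583))/(363015 + (-4411/2 - 99)) = (147124 + 280940/39457)/(363015 - 4609/2) = (147124 + 280940*(1/39457))/(721421/2) = (147124 + 25540/3587)*(2/721421) = (527759328/3587)*(2/721421) = 1055518656/2587737127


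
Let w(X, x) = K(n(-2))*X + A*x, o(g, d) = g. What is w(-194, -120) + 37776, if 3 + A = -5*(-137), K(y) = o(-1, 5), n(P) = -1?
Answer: -43870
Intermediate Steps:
K(y) = -1
A = 682 (A = -3 - 5*(-137) = -3 + 685 = 682)
w(X, x) = -X + 682*x
w(-194, -120) + 37776 = (-1*(-194) + 682*(-120)) + 37776 = (194 - 81840) + 37776 = -81646 + 37776 = -43870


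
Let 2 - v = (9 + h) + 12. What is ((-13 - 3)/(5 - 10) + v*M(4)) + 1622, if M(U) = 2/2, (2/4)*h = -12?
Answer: 8151/5 ≈ 1630.2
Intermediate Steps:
h = -24 (h = 2*(-12) = -24)
M(U) = 1 (M(U) = 2*(1/2) = 1)
v = 5 (v = 2 - ((9 - 24) + 12) = 2 - (-15 + 12) = 2 - 1*(-3) = 2 + 3 = 5)
((-13 - 3)/(5 - 10) + v*M(4)) + 1622 = ((-13 - 3)/(5 - 10) + 5*1) + 1622 = (-16/(-5) + 5) + 1622 = (-16*(-1/5) + 5) + 1622 = (16/5 + 5) + 1622 = 41/5 + 1622 = 8151/5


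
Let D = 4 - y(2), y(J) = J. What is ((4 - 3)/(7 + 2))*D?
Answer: 2/9 ≈ 0.22222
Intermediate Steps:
D = 2 (D = 4 - 2 = 2)
((4 - 3)/(7 + 2))*D = ((4 - 3)/(7 + 2))*2 = (1/9)*2 = ((⅑)*1)*2 = (⅑)*2 = 2/9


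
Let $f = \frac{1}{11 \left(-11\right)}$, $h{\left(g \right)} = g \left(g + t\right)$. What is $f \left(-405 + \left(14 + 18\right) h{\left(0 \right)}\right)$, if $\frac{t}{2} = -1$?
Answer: $\frac{405}{121} \approx 3.3471$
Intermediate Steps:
$t = -2$ ($t = 2 \left(-1\right) = -2$)
$h{\left(g \right)} = g \left(-2 + g\right)$ ($h{\left(g \right)} = g \left(g - 2\right) = g \left(-2 + g\right)$)
$f = - \frac{1}{121}$ ($f = \frac{1}{-121} = - \frac{1}{121} \approx -0.0082645$)
$f \left(-405 + \left(14 + 18\right) h{\left(0 \right)}\right) = - \frac{-405 + \left(14 + 18\right) 0 \left(-2 + 0\right)}{121} = - \frac{-405 + 32 \cdot 0 \left(-2\right)}{121} = - \frac{-405 + 32 \cdot 0}{121} = - \frac{-405 + 0}{121} = \left(- \frac{1}{121}\right) \left(-405\right) = \frac{405}{121}$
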